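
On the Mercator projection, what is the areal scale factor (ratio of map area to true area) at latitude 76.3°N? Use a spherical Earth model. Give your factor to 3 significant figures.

17.8

For Mercator, h = k = sec φ (a conformal cylindrical projection has a single point scale, 1/cos φ).
Areal scale = k² = sec²φ = 1/cos²(76.3°) = 1/0.2368² = 17.83.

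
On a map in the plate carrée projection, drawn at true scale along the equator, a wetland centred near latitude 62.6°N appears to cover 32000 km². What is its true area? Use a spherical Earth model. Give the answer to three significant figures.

14700 km²

For the equirectangular projection with φ₀ = 0 (plate carrée), h = 1 along meridians and k = sec φ along parallels.
Areal scale = h·k = 1 × sec φ; at 62.6°, h = 1.000, k = 2.173, so h·k = 2.173.
True area = apparent / (areal scale) = 32000 / 2.173 ≈ 14700 km².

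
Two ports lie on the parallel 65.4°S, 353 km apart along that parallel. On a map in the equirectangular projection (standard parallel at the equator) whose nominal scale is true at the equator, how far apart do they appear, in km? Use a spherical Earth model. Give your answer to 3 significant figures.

848 km

For the equirectangular projection with φ₀ = 0 (plate carrée), h = 1 along meridians and k = sec φ along parallels.
Along the parallel, k = sec 65.4° = 1/0.4163 = 2.402.
Map distance = 353 × 2.402 ≈ 848 km.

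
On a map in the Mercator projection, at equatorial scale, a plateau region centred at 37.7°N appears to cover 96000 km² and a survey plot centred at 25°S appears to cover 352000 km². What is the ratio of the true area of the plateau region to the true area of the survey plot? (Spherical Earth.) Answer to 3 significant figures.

Since Mercator area scale is 1/cos²φ, the true area equals the apparent area multiplied by cos²φ.
True area of plateau region: 96000 × cos²(37.7°) = 96000 × 0.6260 = 60100 km².
True area of survey plot: 352000 × cos²(25°) = 352000 × 0.8214 = 289100 km².
Ratio = 60100 / 289100 ≈ 0.208.

0.208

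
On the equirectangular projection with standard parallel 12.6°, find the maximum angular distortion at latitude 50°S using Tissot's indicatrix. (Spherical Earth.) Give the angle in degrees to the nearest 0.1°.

In the equirectangular projection with standard parallel φ₀ = 12.6° (x = Rλ cos φ₀, y = Rφ), meridians are true-scale (h = 1) and the parallel scale is k = cos φ₀ / cos φ.
At 50°: h = 1.000, k = 1.518; principal scales a = 1.518, b = 1.000.
sin(ω/2) = (a − b)/(a + b) = 0.5183/2.518 = 0.2058, so ω = 2 arcsin(0.2058) ≈ 23.8°.

23.8°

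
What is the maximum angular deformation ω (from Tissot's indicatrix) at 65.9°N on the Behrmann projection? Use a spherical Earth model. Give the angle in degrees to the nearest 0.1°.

79.0°

Behrmann is a cylindrical equal-area projection with standard parallels at ±30°. Cylindrical equal-area (φ₀ = 30°): h = cos φ / cos 30° along meridians, k = cos 30° / cos φ along parallels; h·k = 1.
At 65.9°: h = 0.4715, k = 2.121; principal scales a = 2.121, b = 0.4715.
sin(ω/2) = (a − b)/(a + b) = 1.649/2.592 = 0.6362, so ω = 2 arcsin(0.6362) ≈ 79.0°.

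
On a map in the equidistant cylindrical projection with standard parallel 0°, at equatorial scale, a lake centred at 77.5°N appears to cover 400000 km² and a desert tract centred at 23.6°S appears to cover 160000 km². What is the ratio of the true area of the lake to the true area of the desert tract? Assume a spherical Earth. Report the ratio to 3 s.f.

Plate carrée has h = 1 and k = sec φ, giving areal scale sec φ; true area = (apparent area) · cos φ.
True area of lake: 400000 × cos(77.5°) = 400000 × 0.2164 = 86580 km².
True area of desert tract: 160000 × cos(23.6°) = 160000 × 0.9164 = 146600 km².
Ratio = 86580 / 146600 ≈ 0.590.

0.590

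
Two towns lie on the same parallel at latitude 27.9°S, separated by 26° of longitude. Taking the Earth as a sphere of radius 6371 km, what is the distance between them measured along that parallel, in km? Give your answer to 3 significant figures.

2560 km

Arc length along a parallel = R cos φ · Δλ (with Δλ in radians).
= 6371 × cos 27.9° × (26° × π/180) = 6371 × 0.8838 × 0.4538 ≈ 2560 km.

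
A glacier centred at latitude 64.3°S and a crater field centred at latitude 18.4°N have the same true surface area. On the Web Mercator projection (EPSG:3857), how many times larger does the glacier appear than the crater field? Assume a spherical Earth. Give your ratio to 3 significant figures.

Mercator is conformal with k = sec φ, so areal scale = k² = sec²φ.
At 64.3°: sec²(64.3°) = 1/0.4337² = 5.317.
At 18.4°: sec²(18.4°) = 1/0.9489² = 1.111.
Ratio = 5.317/1.111 = cos²(18.4°)/cos²(64.3°) ≈ 4.79.

4.79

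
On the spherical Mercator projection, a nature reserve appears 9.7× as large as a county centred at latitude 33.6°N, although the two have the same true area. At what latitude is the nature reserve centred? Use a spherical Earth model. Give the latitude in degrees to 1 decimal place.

Mercator areal scale is sec²φ, so apparent-area ratio = sec²φ₁ / sec²φ₂ = cos²φ₂ / cos²φ₁.
cos²φ₂ / cos²φ₁ = 9.7  ⇒  cos φ₁ = cos 33.6° / √9.7 = 0.8329/3.114 = 0.2674.
φ₁ = arccos(0.2674) ≈ 74.5°.

74.5°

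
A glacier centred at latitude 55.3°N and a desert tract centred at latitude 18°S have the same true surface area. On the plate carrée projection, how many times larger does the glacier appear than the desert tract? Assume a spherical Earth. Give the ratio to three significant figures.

1.67

Plate carrée maps x = Rλ, y = Rφ. The meridian scale is h = 1 and the parallel scale is k = 1/cos φ = sec φ.
Areal scale at 55.3°: h·k = 1.000 × 1.757 = 1.757.
Areal scale at 18°: h·k = 1.000 × 1.051 = 1.051.
Ratio = 1.757/1.051 ≈ 1.67.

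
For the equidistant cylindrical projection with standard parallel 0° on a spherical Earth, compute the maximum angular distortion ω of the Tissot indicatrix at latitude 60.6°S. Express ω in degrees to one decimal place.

39.9°

For the equirectangular projection with φ₀ = 0 (plate carrée), h = 1 along meridians and k = sec φ along parallels.
At 60.6°: h = 1.000, k = 2.037; principal scales a = 2.037, b = 1.000.
sin(ω/2) = (a − b)/(a + b) = 1.037/3.037 = 0.3415, so ω = 2 arcsin(0.3415) ≈ 39.9°.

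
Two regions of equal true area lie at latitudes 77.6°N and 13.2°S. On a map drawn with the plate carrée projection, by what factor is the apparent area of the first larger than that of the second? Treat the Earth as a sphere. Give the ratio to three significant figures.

4.53

Plate carrée maps x = Rλ, y = Rφ. The meridian scale is h = 1 and the parallel scale is k = 1/cos φ = sec φ.
Areal scale at 77.6°: h·k = 1.000 × 4.657 = 4.657.
Areal scale at 13.2°: h·k = 1.000 × 1.027 = 1.027.
Ratio = 4.657/1.027 ≈ 4.53.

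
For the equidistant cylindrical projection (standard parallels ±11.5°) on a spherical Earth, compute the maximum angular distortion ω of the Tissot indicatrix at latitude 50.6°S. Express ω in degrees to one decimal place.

24.7°

With standard parallel φ₀ = 11.5°, the equirectangular projection gives x = Rλ cos φ₀, y = Rφ, so h = 1 and k = cos 11.5° / cos φ.
At 50.6°: h = 1.000, k = 1.544; principal scales a = 1.544, b = 1.000.
sin(ω/2) = (a − b)/(a + b) = 0.5438/2.544 = 0.2138, so ω = 2 arcsin(0.2138) ≈ 24.7°.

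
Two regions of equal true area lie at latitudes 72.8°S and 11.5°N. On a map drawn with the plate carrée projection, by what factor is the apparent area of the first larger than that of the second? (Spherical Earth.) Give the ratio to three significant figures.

In the plate carrée (x = Rλ, y = Rφ), meridians are true-scale (h = 1) and parallels are stretched by k = sec φ.
Areal scale at 72.8°: h·k = 1.000 × 3.382 = 3.382.
Areal scale at 11.5°: h·k = 1.000 × 1.020 = 1.020.
Ratio = 3.382/1.020 ≈ 3.31.

3.31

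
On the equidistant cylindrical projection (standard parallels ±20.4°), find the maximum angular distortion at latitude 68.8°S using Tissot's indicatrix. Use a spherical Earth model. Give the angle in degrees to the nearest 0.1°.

In the equirectangular projection with standard parallel φ₀ = 20.4° (x = Rλ cos φ₀, y = Rφ), meridians are true-scale (h = 1) and the parallel scale is k = cos φ₀ / cos φ.
At 68.8°: h = 1.000, k = 2.592; principal scales a = 2.592, b = 1.000.
sin(ω/2) = (a − b)/(a + b) = 1.592/3.592 = 0.4432, so ω = 2 arcsin(0.4432) ≈ 52.6°.

52.6°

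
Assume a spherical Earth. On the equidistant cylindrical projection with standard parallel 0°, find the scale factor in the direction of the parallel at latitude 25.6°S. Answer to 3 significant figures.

1.11

In the plate carrée (x = Rλ, y = Rφ), meridians are true-scale (h = 1) and parallels are stretched by k = sec φ.
k = 1/cos 25.6° = 1/0.9018 = 1.109.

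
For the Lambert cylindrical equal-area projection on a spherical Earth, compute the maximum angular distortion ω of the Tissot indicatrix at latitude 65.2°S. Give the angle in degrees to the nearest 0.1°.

The Lambert cylindrical equal-area projection is the cylindrical equal-area projection with its standard parallel at the equator (φ₀ = 0). For cylindrical equal-area with standard parallel φ₀, h = cos φ / cos φ₀ and k = cos φ₀ / cos φ, so h·k = 1.
At 65.2°: h = 0.4195, k = 2.384; principal scales a = 2.384, b = 0.4195.
sin(ω/2) = (a − b)/(a + b) = 1.965/2.804 = 0.7008, so ω = 2 arcsin(0.7008) ≈ 89.0°.

89.0°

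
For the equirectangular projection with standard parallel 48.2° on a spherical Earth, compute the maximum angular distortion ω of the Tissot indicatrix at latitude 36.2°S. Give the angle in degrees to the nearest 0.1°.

10.9°

With standard parallel φ₀ = 48.2°, the equirectangular projection gives x = Rλ cos φ₀, y = Rφ, so h = 1 and k = cos 48.2° / cos φ.
At 36.2°: h = 1.000, k = 0.8260; principal scales a = 1.000, b = 0.8260.
sin(ω/2) = (a − b)/(a + b) = 0.1740/1.826 = 0.09530, so ω = 2 arcsin(0.09530) ≈ 10.9°.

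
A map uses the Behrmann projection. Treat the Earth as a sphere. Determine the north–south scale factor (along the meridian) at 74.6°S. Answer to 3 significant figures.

0.307

The Behrmann projection is cylindrical equal-area with φ₀ = 30°. Cylindrical equal-area (φ₀ = 30°): h = cos φ / cos 30° along meridians, k = cos 30° / cos φ along parallels; h·k = 1.
h = cos 74.6° / cos 30° = 0.2656/0.8660 = 0.3066.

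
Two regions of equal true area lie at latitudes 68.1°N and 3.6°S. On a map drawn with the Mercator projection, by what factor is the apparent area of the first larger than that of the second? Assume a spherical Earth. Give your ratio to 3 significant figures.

On Mercator, area is exaggerated by sec²φ = 1/cos²φ.
At 68.1°: sec²(68.1°) = 1/0.3730² = 7.188.
At 3.6°: sec²(3.6°) = 1/0.9980² = 1.004.
Ratio = 7.188/1.004 = cos²(3.6°)/cos²(68.1°) ≈ 7.16.

7.16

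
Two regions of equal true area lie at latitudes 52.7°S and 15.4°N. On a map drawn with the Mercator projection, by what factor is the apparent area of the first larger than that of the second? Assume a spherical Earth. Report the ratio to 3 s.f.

Mercator is conformal with k = sec φ, so areal scale = k² = sec²φ.
At 52.7°: sec²(52.7°) = 1/0.6060² = 2.723.
At 15.4°: sec²(15.4°) = 1/0.9641² = 1.076.
Ratio = 2.723/1.076 = cos²(15.4°)/cos²(52.7°) ≈ 2.53.

2.53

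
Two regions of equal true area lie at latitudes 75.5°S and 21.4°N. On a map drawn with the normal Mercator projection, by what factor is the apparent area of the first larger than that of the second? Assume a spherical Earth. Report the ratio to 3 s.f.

13.8

Mercator is conformal with k = sec φ, so areal scale = k² = sec²φ.
At 75.5°: sec²(75.5°) = 1/0.2504² = 15.95.
At 21.4°: sec²(21.4°) = 1/0.9311² = 1.154.
Ratio = 15.95/1.154 = cos²(21.4°)/cos²(75.5°) ≈ 13.8.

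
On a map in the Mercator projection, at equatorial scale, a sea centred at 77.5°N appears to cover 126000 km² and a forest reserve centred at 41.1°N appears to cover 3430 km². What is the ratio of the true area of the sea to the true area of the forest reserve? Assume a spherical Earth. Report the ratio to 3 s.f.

3.03

On Mercator the areal scale is sec²φ, so true area = apparent × cos²φ.
True area of sea: 126000 × cos²(77.5°) = 126000 × 0.04685 = 5903 km².
True area of forest reserve: 3430 × cos²(41.1°) = 3430 × 0.5679 = 1948 km².
Ratio = 5903 / 1948 ≈ 3.03.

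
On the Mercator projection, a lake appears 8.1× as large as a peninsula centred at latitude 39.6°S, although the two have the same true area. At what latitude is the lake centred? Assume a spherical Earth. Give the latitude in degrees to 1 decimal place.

74.3°

On Mercator, (apparent₁)/(apparent₂) = sec²φ₁ / sec²φ₂ when true areas are equal.
cos²φ₂ / cos²φ₁ = 8.1  ⇒  cos φ₁ = cos 39.6° / √8.1 = 0.7705/2.846 = 0.2707.
φ₁ = arccos(0.2707) ≈ 74.3°.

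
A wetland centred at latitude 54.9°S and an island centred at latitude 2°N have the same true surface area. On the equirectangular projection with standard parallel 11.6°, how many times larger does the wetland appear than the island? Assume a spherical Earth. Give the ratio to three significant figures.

With standard parallel φ₀ = 11.6°, the equirectangular projection gives x = Rλ cos φ₀, y = Rφ, so h = 1 and k = cos 11.6° / cos φ.
Areal scale at 54.9°: h·k = 1.000 × 1.704 = 1.704.
Areal scale at 2°: h·k = 1.000 × 0.9802 = 0.9802.
Ratio = 1.704/0.9802 ≈ 1.74.

1.74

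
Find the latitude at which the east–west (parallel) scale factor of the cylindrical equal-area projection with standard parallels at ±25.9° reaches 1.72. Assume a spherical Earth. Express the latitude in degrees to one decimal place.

58.5°

For cylindrical equal-area with standard parallel φ₀, h = cos φ / cos φ₀ and k = cos φ₀ / cos φ, so h·k = 1.
k = cos φ₀ / cos φ = 1.72  ⇒  cos φ = cos 25.9° / 1.72 = 0.5230.
φ = arccos(0.5230) ≈ 58.5°.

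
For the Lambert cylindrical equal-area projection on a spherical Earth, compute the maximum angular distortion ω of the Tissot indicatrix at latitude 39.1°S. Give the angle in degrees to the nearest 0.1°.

The Lambert cylindrical equal-area projection is the cylindrical equal-area projection with its standard parallel at the equator (φ₀ = 0). Cylindrical equal-area (φ₀ = 0°): h = cos φ / cos 0° along meridians, k = cos 0° / cos φ along parallels; h·k = 1.
At 39.1°: h = 0.7760, k = 1.289; principal scales a = 1.289, b = 0.7760.
sin(ω/2) = (a − b)/(a + b) = 0.5125/2.065 = 0.2482, so ω = 2 arcsin(0.2482) ≈ 28.7°.

28.7°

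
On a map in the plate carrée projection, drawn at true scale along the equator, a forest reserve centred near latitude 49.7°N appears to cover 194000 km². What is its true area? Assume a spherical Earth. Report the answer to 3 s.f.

For the equirectangular projection with φ₀ = 0 (plate carrée), h = 1 along meridians and k = sec φ along parallels.
Areal scale = h·k = 1 × sec φ; at 49.7°, h = 1.000, k = 1.546, so h·k = 1.546.
True area = apparent / (areal scale) = 194000 / 1.546 ≈ 125000 km².

125000 km²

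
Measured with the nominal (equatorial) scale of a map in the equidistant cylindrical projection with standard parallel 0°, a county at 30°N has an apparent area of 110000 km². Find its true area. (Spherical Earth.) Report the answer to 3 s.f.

95300 km²

For the equirectangular projection with φ₀ = 0 (plate carrée), h = 1 along meridians and k = sec φ along parallels.
Areal scale = h·k = 1 × sec φ; at 30°, h = 1.000, k = 1.155, so h·k = 1.155.
True area = apparent / (areal scale) = 110000 / 1.155 ≈ 95300 km².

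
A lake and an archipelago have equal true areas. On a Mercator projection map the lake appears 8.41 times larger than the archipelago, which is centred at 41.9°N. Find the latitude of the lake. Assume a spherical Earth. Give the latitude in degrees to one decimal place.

75.1°

For equal true areas on Mercator, apparent areas scale as sec²φ, so the ratio is cos²φ₂ / cos²φ₁.
cos²φ₂ / cos²φ₁ = 8.41  ⇒  cos φ₁ = cos 41.9° / √8.41 = 0.7443/2.900 = 0.2567.
φ₁ = arccos(0.2567) ≈ 75.1°.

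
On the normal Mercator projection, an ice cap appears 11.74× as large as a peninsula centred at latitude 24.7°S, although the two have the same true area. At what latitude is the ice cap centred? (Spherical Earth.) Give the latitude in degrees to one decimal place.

74.6°

For equal true areas on Mercator, apparent areas scale as sec²φ, so the ratio is cos²φ₂ / cos²φ₁.
cos²φ₂ / cos²φ₁ = 11.74  ⇒  cos φ₁ = cos 24.7° / √11.74 = 0.9085/3.426 = 0.2652.
φ₁ = arccos(0.2652) ≈ 74.6°.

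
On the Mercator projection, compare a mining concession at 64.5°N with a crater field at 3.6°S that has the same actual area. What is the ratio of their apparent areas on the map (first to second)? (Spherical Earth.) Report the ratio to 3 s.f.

Mercator areal scale is sec²φ.
At 64.5°: sec²(64.5°) = 1/0.4305² = 5.395.
At 3.6°: sec²(3.6°) = 1/0.9980² = 1.004.
Ratio = 5.395/1.004 = cos²(3.6°)/cos²(64.5°) ≈ 5.37.

5.37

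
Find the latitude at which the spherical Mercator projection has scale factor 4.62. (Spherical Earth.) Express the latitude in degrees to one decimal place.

Mercator scale is k = sec φ = 1/cos φ.
1/cos φ = 4.62  ⇒  cos φ = 0.2165  ⇒  φ = arccos(0.2165) ≈ 77.5°.

77.5°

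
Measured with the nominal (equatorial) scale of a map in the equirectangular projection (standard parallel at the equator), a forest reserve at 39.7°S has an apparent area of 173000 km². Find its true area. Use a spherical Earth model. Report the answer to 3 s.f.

Plate carrée maps x = Rλ, y = Rφ. The meridian scale is h = 1 and the parallel scale is k = 1/cos φ = sec φ.
Areal scale = h·k = 1 × sec φ; at 39.7°, h = 1.000, k = 1.300, so h·k = 1.300.
True area = apparent / (areal scale) = 173000 / 1.300 ≈ 133000 km².

133000 km²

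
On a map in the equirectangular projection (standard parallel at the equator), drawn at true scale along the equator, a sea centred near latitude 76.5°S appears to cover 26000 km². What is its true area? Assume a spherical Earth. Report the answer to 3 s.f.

6070 km²

Plate carrée maps x = Rλ, y = Rφ. The meridian scale is h = 1 and the parallel scale is k = 1/cos φ = sec φ.
Areal scale = h·k = 1 × sec φ; at 76.5°, h = 1.000, k = 4.284, so h·k = 4.284.
True area = apparent / (areal scale) = 26000 / 4.284 ≈ 6070 km².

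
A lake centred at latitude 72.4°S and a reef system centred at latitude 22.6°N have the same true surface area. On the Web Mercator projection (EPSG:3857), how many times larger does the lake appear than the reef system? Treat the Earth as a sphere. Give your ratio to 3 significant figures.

9.32

On Mercator, area is exaggerated by sec²φ = 1/cos²φ.
At 72.4°: sec²(72.4°) = 1/0.3024² = 10.94.
At 22.6°: sec²(22.6°) = 1/0.9232² = 1.173.
Ratio = 10.94/1.173 = cos²(22.6°)/cos²(72.4°) ≈ 9.32.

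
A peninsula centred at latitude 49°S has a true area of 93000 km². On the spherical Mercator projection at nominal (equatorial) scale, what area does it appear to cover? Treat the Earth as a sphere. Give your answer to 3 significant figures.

Mercator is conformal, so the point scale is isotropic: h = k = sec φ = 1/cos φ.
Areal scale = k² = sec²φ = 1/cos²(49°) = 1/0.6561² = 2.323.
Apparent area = 93000 × 2.323 ≈ 216000 km².

216000 km²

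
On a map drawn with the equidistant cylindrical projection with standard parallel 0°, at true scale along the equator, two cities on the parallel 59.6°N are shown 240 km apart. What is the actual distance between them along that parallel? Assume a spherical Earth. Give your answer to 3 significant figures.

121 km

In the plate carrée (x = Rλ, y = Rφ), meridians are true-scale (h = 1) and parallels are stretched by k = sec φ.
Along the parallel at 59.6°, map distances are exaggerated by k = sec 59.6° = 1.976.
True distance = 240 / 1.976 = 240 × cos 59.6° ≈ 121 km.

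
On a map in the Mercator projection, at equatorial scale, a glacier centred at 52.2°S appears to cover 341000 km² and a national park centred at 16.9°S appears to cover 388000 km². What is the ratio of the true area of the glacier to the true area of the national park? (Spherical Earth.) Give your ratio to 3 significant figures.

0.361

Mercator's areal exaggeration is sec²φ; hence true area = (apparent area) · cos²φ.
True area of glacier: 341000 × cos²(52.2°) = 341000 × 0.3757 = 128100 km².
True area of national park: 388000 × cos²(16.9°) = 388000 × 0.9155 = 355200 km².
Ratio = 128100 / 355200 ≈ 0.361.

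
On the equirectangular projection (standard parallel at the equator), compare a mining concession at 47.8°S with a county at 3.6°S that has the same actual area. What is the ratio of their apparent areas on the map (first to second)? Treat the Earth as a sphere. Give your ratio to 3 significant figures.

In the plate carrée (x = Rλ, y = Rφ), meridians are true-scale (h = 1) and parallels are stretched by k = sec φ.
Areal scale at 47.8°: h·k = 1.000 × 1.489 = 1.489.
Areal scale at 3.6°: h·k = 1.000 × 1.002 = 1.002.
Ratio = 1.489/1.002 ≈ 1.49.

1.49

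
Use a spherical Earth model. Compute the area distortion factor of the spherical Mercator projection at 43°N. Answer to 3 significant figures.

The Mercator projection is conformal; its linear scale factor is the same in every direction and equals sec φ = 1/cos φ.
Areal scale = k² = sec²φ = 1/cos²(43°) = 1/0.7314² = 1.870.

1.87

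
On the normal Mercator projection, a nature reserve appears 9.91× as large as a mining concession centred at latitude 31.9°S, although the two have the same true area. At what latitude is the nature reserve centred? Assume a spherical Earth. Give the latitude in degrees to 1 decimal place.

74.4°

On Mercator, (apparent₁)/(apparent₂) = sec²φ₁ / sec²φ₂ when true areas are equal.
cos²φ₂ / cos²φ₁ = 9.91  ⇒  cos φ₁ = cos 31.9° / √9.91 = 0.8490/3.148 = 0.2697.
φ₁ = arccos(0.2697) ≈ 74.4°.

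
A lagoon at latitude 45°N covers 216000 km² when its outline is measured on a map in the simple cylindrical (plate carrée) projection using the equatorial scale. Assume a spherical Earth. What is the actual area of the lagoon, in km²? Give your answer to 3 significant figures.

In the plate carrée (x = Rλ, y = Rφ), meridians are true-scale (h = 1) and parallels are stretched by k = sec φ.
Areal scale = h·k = 1 × sec φ; at 45°, h = 1.000, k = 1.414, so h·k = 1.414.
True area = apparent / (areal scale) = 216000 / 1.414 ≈ 153000 km².

153000 km²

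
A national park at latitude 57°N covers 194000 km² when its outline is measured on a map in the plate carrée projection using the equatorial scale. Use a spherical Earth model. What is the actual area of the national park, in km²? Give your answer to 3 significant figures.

106000 km²

For the equirectangular projection with φ₀ = 0 (plate carrée), h = 1 along meridians and k = sec φ along parallels.
Areal scale = h·k = 1 × sec φ; at 57°, h = 1.000, k = 1.836, so h·k = 1.836.
True area = apparent / (areal scale) = 194000 / 1.836 ≈ 106000 km².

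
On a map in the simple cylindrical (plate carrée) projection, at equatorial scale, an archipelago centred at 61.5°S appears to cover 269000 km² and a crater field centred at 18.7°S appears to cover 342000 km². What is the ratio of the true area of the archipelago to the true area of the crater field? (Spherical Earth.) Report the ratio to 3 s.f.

0.396

On the plate carrée, areal scale = h·k = 1 × sec φ, so true area = apparent × cos φ.
True area of archipelago: 269000 × cos(61.5°) = 269000 × 0.4772 = 128400 km².
True area of crater field: 342000 × cos(18.7°) = 342000 × 0.9472 = 323900 km².
Ratio = 128400 / 323900 ≈ 0.396.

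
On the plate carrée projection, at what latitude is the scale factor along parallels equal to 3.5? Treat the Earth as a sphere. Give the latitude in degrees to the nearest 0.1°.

73.4°

Plate carrée: h = 1, k = sec φ along parallels.
sec φ = 3.5  ⇒  cos φ = 0.2857  ⇒  φ ≈ 73.4°.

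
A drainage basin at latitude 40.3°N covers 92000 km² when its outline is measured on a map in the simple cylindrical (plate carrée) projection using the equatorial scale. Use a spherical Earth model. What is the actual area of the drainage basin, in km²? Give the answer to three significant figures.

For the equirectangular projection with φ₀ = 0 (plate carrée), h = 1 along meridians and k = sec φ along parallels.
Areal scale = h·k = 1 × sec φ; at 40.3°, h = 1.000, k = 1.311, so h·k = 1.311.
True area = apparent / (areal scale) = 92000 / 1.311 ≈ 70200 km².

70200 km²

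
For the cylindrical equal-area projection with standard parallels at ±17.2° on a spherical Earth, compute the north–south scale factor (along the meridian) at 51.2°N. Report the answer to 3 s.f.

For cylindrical equal-area with standard parallel φ₀, h = cos φ / cos φ₀ and k = cos φ₀ / cos φ, so h·k = 1.
h = cos 51.2° / cos 17.2° = 0.6266/0.9553 = 0.6559.

0.656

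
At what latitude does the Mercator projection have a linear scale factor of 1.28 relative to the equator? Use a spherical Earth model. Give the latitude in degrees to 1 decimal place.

Mercator scale is k = sec φ = 1/cos φ.
1/cos φ = 1.28  ⇒  cos φ = 0.7812  ⇒  φ = arccos(0.7812) ≈ 38.6°.

38.6°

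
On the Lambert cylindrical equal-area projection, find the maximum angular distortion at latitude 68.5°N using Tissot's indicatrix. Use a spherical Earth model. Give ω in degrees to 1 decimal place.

The Lambert cylindrical equal-area projection is the cylindrical equal-area projection with its standard parallel at the equator (φ₀ = 0). A cylindrical equal-area projection with standard parallel φ₀ has meridian scale h = cos φ / cos φ₀ and parallel scale k = cos φ₀ / cos φ (so areas are preserved, h·k = 1).
At 68.5°: h = 0.3665, k = 2.729; principal scales a = 2.729, b = 0.3665.
sin(ω/2) = (a − b)/(a + b) = 2.362/3.095 = 0.7632, so ω = 2 arcsin(0.7632) ≈ 99.5°.

99.5°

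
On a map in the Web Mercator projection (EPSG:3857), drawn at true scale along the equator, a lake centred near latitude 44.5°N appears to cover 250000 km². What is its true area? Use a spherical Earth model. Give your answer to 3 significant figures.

127000 km²

The Mercator projection is conformal; its linear scale factor is the same in every direction and equals sec φ = 1/cos φ.
Areal scale = k² = sec²φ = 1/cos²(44.5°) = 1/0.7133² = 1.966.
True area = apparent / (areal scale) = 250000 / 1.966 ≈ 127000 km².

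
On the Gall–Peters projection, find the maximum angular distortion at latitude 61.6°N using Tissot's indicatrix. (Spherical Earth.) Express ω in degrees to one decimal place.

44.3°

The Gall–Peters projection is cylindrical equal-area with φ₀ = 45°. For cylindrical equal-area with standard parallel φ₀, h = cos φ / cos φ₀ and k = cos φ₀ / cos φ, so h·k = 1.
At 61.6°: h = 0.6726, k = 1.487; principal scales a = 1.487, b = 0.6726.
sin(ω/2) = (a − b)/(a + b) = 0.8141/2.159 = 0.3770, so ω = 2 arcsin(0.3770) ≈ 44.3°.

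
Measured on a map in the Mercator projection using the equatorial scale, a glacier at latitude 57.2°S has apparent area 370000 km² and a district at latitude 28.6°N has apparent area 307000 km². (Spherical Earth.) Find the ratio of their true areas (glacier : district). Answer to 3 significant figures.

0.459

On Mercator the areal scale is sec²φ, so true area = apparent × cos²φ.
True area of glacier: 370000 × cos²(57.2°) = 370000 × 0.2934 = 108600 km².
True area of district: 307000 × cos²(28.6°) = 307000 × 0.7709 = 236700 km².
Ratio = 108600 / 236700 ≈ 0.459.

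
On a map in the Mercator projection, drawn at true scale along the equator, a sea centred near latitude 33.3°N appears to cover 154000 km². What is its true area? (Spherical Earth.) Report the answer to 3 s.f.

108000 km²

The Mercator projection is conformal; its linear scale factor is the same in every direction and equals sec φ = 1/cos φ.
Areal scale = k² = sec²φ = 1/cos²(33.3°) = 1/0.8358² = 1.431.
True area = apparent / (areal scale) = 154000 / 1.431 ≈ 108000 km².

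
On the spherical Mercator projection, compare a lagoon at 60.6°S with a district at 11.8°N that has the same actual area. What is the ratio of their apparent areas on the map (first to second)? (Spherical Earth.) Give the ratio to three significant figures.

3.98

Mercator areal scale is sec²φ.
At 60.6°: sec²(60.6°) = 1/0.4909² = 4.150.
At 11.8°: sec²(11.8°) = 1/0.9789² = 1.044.
Ratio = 4.150/1.044 = cos²(11.8°)/cos²(60.6°) ≈ 3.98.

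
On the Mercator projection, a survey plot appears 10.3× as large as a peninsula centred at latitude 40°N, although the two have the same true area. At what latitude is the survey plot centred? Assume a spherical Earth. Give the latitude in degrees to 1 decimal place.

For equal true areas on Mercator, apparent areas scale as sec²φ, so the ratio is cos²φ₂ / cos²φ₁.
cos²φ₂ / cos²φ₁ = 10.3  ⇒  cos φ₁ = cos 40° / √10.3 = 0.7660/3.209 = 0.2387.
φ₁ = arccos(0.2387) ≈ 76.2°.

76.2°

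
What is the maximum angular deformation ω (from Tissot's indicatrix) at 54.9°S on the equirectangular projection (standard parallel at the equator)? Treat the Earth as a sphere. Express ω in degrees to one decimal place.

31.3°

Plate carrée maps x = Rλ, y = Rφ. The meridian scale is h = 1 and the parallel scale is k = 1/cos φ = sec φ.
At 54.9°: h = 1.000, k = 1.739; principal scales a = 1.739, b = 1.000.
sin(ω/2) = (a − b)/(a + b) = 0.7391/2.739 = 0.2698, so ω = 2 arcsin(0.2698) ≈ 31.3°.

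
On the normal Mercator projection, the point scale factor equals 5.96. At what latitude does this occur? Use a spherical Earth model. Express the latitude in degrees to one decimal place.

80.3°

Mercator scale is k = sec φ = 1/cos φ.
1/cos φ = 5.96  ⇒  cos φ = 0.1678  ⇒  φ = arccos(0.1678) ≈ 80.3°.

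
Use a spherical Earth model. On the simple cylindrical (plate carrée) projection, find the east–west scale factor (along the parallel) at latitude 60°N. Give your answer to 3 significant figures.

For the equirectangular projection with φ₀ = 0 (plate carrée), h = 1 along meridians and k = sec φ along parallels.
k = 1/cos 60° = 1/0.5000 = 2.000.

2.00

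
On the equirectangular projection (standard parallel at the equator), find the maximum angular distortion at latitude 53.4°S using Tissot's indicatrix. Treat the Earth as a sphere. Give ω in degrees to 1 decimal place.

Plate carrée maps x = Rλ, y = Rφ. The meridian scale is h = 1 and the parallel scale is k = 1/cos φ = sec φ.
At 53.4°: h = 1.000, k = 1.677; principal scales a = 1.677, b = 1.000.
sin(ω/2) = (a − b)/(a + b) = 0.6772/2.677 = 0.2530, so ω = 2 arcsin(0.2530) ≈ 29.3°.

29.3°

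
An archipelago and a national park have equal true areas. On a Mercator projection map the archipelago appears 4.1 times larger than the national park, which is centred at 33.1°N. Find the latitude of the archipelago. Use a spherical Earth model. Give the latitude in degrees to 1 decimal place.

65.6°

On Mercator, (apparent₁)/(apparent₂) = sec²φ₁ / sec²φ₂ when true areas are equal.
cos²φ₂ / cos²φ₁ = 4.1  ⇒  cos φ₁ = cos 33.1° / √4.1 = 0.8377/2.025 = 0.4137.
φ₁ = arccos(0.4137) ≈ 65.6°.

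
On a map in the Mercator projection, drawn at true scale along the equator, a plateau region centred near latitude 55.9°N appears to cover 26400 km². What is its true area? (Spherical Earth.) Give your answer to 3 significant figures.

For Mercator, h = k = sec φ (a conformal cylindrical projection has a single point scale, 1/cos φ).
Areal scale = k² = sec²φ = 1/cos²(55.9°) = 1/0.5606² = 3.182.
True area = apparent / (areal scale) = 26400 / 3.182 ≈ 8300 km².

8300 km²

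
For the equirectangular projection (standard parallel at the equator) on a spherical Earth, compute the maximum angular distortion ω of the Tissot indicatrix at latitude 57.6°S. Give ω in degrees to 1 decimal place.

In the plate carrée (x = Rλ, y = Rφ), meridians are true-scale (h = 1) and parallels are stretched by k = sec φ.
At 57.6°: h = 1.000, k = 1.866; principal scales a = 1.866, b = 1.000.
sin(ω/2) = (a − b)/(a + b) = 0.8663/2.866 = 0.3022, so ω = 2 arcsin(0.3022) ≈ 35.2°.

35.2°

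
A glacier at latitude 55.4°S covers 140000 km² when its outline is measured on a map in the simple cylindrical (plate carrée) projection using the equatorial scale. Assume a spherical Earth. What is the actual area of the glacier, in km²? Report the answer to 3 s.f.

79500 km²

Plate carrée maps x = Rλ, y = Rφ. The meridian scale is h = 1 and the parallel scale is k = 1/cos φ = sec φ.
Areal scale = h·k = 1 × sec φ; at 55.4°, h = 1.000, k = 1.761, so h·k = 1.761.
True area = apparent / (areal scale) = 140000 / 1.761 ≈ 79500 km².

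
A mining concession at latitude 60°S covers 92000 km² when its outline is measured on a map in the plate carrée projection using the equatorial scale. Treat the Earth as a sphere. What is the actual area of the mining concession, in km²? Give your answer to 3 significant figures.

Plate carrée maps x = Rλ, y = Rφ. The meridian scale is h = 1 and the parallel scale is k = 1/cos φ = sec φ.
Areal scale = h·k = 1 × sec φ; at 60°, h = 1.000, k = 2.000, so h·k = 2.000.
True area = apparent / (areal scale) = 92000 / 2.000 ≈ 46000 km².

46000 km²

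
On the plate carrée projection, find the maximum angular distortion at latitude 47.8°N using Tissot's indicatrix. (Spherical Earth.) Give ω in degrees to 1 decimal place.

Plate carrée maps x = Rλ, y = Rφ. The meridian scale is h = 1 and the parallel scale is k = 1/cos φ = sec φ.
At 47.8°: h = 1.000, k = 1.489; principal scales a = 1.489, b = 1.000.
sin(ω/2) = (a − b)/(a + b) = 0.4887/2.489 = 0.1964, so ω = 2 arcsin(0.1964) ≈ 22.6°.

22.6°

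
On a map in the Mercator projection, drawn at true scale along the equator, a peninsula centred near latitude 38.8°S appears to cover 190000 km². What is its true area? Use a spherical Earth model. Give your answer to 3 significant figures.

The Mercator projection is conformal; its linear scale factor is the same in every direction and equals sec φ = 1/cos φ.
Areal scale = k² = sec²φ = 1/cos²(38.8°) = 1/0.7793² = 1.646.
True area = apparent / (areal scale) = 190000 / 1.646 ≈ 115000 km².

115000 km²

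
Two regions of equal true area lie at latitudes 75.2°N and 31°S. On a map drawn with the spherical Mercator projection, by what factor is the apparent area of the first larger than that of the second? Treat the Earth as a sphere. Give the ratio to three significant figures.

On Mercator, area is exaggerated by sec²φ = 1/cos²φ.
At 75.2°: sec²(75.2°) = 1/0.2554² = 15.33.
At 31°: sec²(31°) = 1/0.8572² = 1.361.
Ratio = 15.33/1.361 = cos²(31°)/cos²(75.2°) ≈ 11.3.

11.3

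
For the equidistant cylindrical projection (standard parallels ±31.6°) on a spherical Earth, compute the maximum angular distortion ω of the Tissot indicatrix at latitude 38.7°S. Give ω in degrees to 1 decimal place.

5.0°

In the equirectangular projection with standard parallel φ₀ = 31.6° (x = Rλ cos φ₀, y = Rφ), meridians are true-scale (h = 1) and the parallel scale is k = cos φ₀ / cos φ.
At 38.7°: h = 1.000, k = 1.091; principal scales a = 1.091, b = 1.000.
sin(ω/2) = (a − b)/(a + b) = 0.09136/2.091 = 0.04368, so ω = 2 arcsin(0.04368) ≈ 5.0°.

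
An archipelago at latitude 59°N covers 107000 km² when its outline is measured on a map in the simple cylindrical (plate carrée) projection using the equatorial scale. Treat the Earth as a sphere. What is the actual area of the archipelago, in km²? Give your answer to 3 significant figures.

55100 km²

Plate carrée maps x = Rλ, y = Rφ. The meridian scale is h = 1 and the parallel scale is k = 1/cos φ = sec φ.
Areal scale = h·k = 1 × sec φ; at 59°, h = 1.000, k = 1.942, so h·k = 1.942.
True area = apparent / (areal scale) = 107000 / 1.942 ≈ 55100 km².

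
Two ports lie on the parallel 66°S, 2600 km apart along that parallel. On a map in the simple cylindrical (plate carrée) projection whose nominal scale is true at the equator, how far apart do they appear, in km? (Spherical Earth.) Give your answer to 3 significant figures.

6390 km

Plate carrée maps x = Rλ, y = Rφ. The meridian scale is h = 1 and the parallel scale is k = 1/cos φ = sec φ.
Along the parallel, k = sec 66° = 1/0.4067 = 2.459.
Map distance = 2600 × 2.459 ≈ 6390 km.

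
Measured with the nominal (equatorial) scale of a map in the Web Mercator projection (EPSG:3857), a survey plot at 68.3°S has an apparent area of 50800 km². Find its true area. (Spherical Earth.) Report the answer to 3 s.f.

6950 km²

Mercator is conformal, so the point scale is isotropic: h = k = sec φ = 1/cos φ.
Areal scale = k² = sec²φ = 1/cos²(68.3°) = 1/0.3697² = 7.315.
True area = apparent / (areal scale) = 50800 / 7.315 ≈ 6950 km².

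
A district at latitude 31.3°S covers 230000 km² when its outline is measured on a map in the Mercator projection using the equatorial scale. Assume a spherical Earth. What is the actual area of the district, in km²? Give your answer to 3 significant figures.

168000 km²

The Mercator projection is conformal; its linear scale factor is the same in every direction and equals sec φ = 1/cos φ.
Areal scale = k² = sec²φ = 1/cos²(31.3°) = 1/0.8545² = 1.370.
True area = apparent / (areal scale) = 230000 / 1.370 ≈ 168000 km².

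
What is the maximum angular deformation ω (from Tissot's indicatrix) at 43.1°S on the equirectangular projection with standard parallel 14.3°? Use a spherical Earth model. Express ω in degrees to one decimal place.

16.2°

The equidistant cylindrical projection with φ₀ = 14.3° has h = 1 (meridians true) and k = cos φ₀ / cos φ along parallels.
At 43.1°: h = 1.000, k = 1.327; principal scales a = 1.327, b = 1.000.
sin(ω/2) = (a − b)/(a + b) = 0.3271/2.327 = 0.1406, so ω = 2 arcsin(0.1406) ≈ 16.2°.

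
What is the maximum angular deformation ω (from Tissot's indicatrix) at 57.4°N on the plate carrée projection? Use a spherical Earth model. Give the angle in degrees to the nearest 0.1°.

34.9°

For the equirectangular projection with φ₀ = 0 (plate carrée), h = 1 along meridians and k = sec φ along parallels.
At 57.4°: h = 1.000, k = 1.856; principal scales a = 1.856, b = 1.000.
sin(ω/2) = (a − b)/(a + b) = 0.8561/2.856 = 0.2997, so ω = 2 arcsin(0.2997) ≈ 34.9°.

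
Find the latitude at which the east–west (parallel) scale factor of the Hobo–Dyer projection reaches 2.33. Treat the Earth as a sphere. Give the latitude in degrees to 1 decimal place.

The Hobo–Dyer projection is cylindrical equal-area with φ₀ = 37.5°. Cylindrical equal-area (φ₀ = 37.5°): h = cos φ / cos 37.5° along meridians, k = cos 37.5° / cos φ along parallels; h·k = 1.
k = cos φ₀ / cos φ = 2.33  ⇒  cos φ = cos 37.5° / 2.33 = 0.3405.
φ = arccos(0.3405) ≈ 70.1°.

70.1°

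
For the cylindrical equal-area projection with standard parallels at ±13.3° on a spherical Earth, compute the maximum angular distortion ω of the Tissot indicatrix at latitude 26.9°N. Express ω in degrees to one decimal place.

A cylindrical equal-area projection with standard parallel φ₀ has meridian scale h = cos φ / cos φ₀ and parallel scale k = cos φ₀ / cos φ (so areas are preserved, h·k = 1).
At 26.9°: h = 0.9164, k = 1.091; principal scales a = 1.091, b = 0.9164.
sin(ω/2) = (a − b)/(a + b) = 0.1749/2.008 = 0.08711, so ω = 2 arcsin(0.08711) ≈ 10.0°.

10.0°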